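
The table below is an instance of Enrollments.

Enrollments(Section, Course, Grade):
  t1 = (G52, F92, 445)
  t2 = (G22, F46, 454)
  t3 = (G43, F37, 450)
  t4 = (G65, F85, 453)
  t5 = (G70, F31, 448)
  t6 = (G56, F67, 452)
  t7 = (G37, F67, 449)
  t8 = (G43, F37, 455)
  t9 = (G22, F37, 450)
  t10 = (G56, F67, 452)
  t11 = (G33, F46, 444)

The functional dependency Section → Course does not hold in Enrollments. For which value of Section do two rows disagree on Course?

G22

Section=G52: row 1 → Course = F92 ✓
Section=G22: rows 2, 9 → Course takes values {F46, F37} — violation
Section=G43: rows 3, 8 → Course = F37, F37 ✓
Section=G65: row 4 → Course = F85 ✓
Section=G70: row 5 → Course = F31 ✓
Section=G56: rows 6, 10 → Course = F67, F67 ✓
Section=G37: row 7 → Course = F67 ✓
Section=G33: row 11 → Course = F46 ✓
The only Section value with inconsistent Course is Section=G22.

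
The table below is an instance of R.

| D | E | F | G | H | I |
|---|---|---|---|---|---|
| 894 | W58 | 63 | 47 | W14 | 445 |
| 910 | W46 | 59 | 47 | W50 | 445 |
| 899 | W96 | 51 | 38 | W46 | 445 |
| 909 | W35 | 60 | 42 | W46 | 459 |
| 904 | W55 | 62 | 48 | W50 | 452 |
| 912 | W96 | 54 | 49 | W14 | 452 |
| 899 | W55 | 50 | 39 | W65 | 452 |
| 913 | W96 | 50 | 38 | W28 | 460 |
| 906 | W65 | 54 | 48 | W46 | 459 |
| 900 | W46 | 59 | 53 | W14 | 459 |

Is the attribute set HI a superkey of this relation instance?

No

Two distinct rows share (H=W46, I=459), so HI does not determine every attribute — not a superkey.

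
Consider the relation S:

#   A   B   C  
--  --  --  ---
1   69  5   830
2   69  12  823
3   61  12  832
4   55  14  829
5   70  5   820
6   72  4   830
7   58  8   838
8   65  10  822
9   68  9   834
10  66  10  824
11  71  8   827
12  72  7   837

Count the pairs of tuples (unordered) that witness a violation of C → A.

C=830: violating pairs (1,6) — 1 pair.

1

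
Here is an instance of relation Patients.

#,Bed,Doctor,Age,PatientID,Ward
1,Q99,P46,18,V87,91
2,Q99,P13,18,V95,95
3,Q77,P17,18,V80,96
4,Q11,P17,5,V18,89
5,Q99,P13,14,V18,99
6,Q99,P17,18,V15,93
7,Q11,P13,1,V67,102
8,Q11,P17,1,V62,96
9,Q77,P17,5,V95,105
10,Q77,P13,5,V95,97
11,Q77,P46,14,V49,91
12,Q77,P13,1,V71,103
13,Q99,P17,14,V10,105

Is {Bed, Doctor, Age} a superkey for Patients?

All 13 rows have distinct {Bed, Doctor, Age} values, so {Bed, Doctor, Age} → (all attributes) holds and {Bed, Doctor, Age} is a superkey.

Yes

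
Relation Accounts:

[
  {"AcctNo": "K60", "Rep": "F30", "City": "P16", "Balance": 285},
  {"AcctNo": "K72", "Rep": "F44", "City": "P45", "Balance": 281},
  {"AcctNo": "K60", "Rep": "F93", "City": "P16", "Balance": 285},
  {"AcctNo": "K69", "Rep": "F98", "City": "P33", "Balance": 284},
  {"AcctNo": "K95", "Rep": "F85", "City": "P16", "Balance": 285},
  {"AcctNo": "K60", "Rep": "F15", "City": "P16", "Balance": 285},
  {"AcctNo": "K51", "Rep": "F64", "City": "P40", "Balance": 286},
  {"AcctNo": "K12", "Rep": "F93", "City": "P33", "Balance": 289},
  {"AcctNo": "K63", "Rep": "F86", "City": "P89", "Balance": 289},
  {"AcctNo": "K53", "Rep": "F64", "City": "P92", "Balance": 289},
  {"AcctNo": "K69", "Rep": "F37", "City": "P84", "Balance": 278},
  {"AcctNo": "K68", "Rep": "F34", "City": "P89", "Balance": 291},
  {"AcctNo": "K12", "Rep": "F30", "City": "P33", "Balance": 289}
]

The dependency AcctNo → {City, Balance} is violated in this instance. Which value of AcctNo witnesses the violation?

AcctNo=K60: 3 rows → {City,Balance} = (P16, 285), (P16, 285), (P16, 285) ✓
AcctNo=K72: 1 row → {City,Balance} = (P45, 281) ✓
AcctNo=K69: 2 rows → {City,Balance} takes values {(P33, 284), (P84, 278)} — violation
AcctNo=K95: 1 row → {City,Balance} = (P16, 285) ✓
AcctNo=K51: 1 row → {City,Balance} = (P40, 286) ✓
AcctNo=K12: 2 rows → {City,Balance} = (P33, 289), (P33, 289) ✓
AcctNo=K63: 1 row → {City,Balance} = (P89, 289) ✓
AcctNo=K53: 1 row → {City,Balance} = (P92, 289) ✓
AcctNo=K68: 1 row → {City,Balance} = (P89, 291) ✓
The only AcctNo value with inconsistent RHS is AcctNo=K69.

K69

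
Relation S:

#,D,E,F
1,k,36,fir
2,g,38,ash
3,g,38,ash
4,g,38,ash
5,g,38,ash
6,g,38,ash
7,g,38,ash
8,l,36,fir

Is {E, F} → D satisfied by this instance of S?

(E=36, F=fir): rows 1, 8 → D takes values {k, l} — violation
(E=38, F=ash): rows 2, 3, 4, 5, 6, 7 → D = g, g, g, g, g, g ✓
Two rows agree on {E, F} but differ on D, so {E, F} → D does not hold.

No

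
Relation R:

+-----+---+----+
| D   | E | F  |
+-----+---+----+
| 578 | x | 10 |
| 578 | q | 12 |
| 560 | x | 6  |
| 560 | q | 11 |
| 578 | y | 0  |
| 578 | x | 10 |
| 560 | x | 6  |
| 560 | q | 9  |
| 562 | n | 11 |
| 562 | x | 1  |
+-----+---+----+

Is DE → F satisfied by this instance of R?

No

(D=578, E=x): 2 rows → F = 10, 10 ✓
(D=578, E=q): 1 row → F = 12 ✓
(D=560, E=x): 2 rows → F = 6, 6 ✓
(D=560, E=q): 2 rows → F takes values {11, 9} — violation
(D=578, E=y): 1 row → F = 0 ✓
(D=562, E=n): 1 row → F = 11 ✓
(D=562, E=x): 1 row → F = 1 ✓
Two rows agree on DE but differ on F, so DE → F does not hold.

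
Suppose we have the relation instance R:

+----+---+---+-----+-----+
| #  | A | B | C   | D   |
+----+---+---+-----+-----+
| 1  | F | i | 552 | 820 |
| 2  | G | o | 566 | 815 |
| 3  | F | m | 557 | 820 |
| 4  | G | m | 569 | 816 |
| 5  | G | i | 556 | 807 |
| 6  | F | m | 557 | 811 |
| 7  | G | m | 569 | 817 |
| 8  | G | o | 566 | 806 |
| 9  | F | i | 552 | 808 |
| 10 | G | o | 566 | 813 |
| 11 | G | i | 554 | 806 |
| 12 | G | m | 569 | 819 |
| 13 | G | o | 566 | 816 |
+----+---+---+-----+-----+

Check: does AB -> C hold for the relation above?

No

(A=F, B=i): rows 1, 9 → C = 552, 552 ✓
(A=G, B=o): rows 2, 8, 10, 13 → C = 566, 566, 566, 566 ✓
(A=F, B=m): rows 3, 6 → C = 557, 557 ✓
(A=G, B=m): rows 4, 7, 12 → C = 569, 569, 569 ✓
(A=G, B=i): rows 5, 11 → C takes values {556, 554} — violation
Two rows agree on AB but differ on C, so AB -> C does not hold.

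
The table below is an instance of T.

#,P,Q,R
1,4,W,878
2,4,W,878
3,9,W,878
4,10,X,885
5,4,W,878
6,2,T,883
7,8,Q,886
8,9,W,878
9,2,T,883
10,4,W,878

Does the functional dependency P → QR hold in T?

Yes

P=4: rows 1, 2, 5, 10 → {Q,R} = (W, 878), (W, 878), (W, 878), (W, 878) ✓
P=9: rows 3, 8 → {Q,R} = (W, 878), (W, 878) ✓
P=10: row 4 → {Q,R} = (X, 885) ✓
P=2: rows 6, 9 → {Q,R} = (T, 883), (T, 883) ✓
P=8: row 7 → {Q,R} = (Q, 886) ✓
Every P value is associated with a single QR value, so P → QR holds.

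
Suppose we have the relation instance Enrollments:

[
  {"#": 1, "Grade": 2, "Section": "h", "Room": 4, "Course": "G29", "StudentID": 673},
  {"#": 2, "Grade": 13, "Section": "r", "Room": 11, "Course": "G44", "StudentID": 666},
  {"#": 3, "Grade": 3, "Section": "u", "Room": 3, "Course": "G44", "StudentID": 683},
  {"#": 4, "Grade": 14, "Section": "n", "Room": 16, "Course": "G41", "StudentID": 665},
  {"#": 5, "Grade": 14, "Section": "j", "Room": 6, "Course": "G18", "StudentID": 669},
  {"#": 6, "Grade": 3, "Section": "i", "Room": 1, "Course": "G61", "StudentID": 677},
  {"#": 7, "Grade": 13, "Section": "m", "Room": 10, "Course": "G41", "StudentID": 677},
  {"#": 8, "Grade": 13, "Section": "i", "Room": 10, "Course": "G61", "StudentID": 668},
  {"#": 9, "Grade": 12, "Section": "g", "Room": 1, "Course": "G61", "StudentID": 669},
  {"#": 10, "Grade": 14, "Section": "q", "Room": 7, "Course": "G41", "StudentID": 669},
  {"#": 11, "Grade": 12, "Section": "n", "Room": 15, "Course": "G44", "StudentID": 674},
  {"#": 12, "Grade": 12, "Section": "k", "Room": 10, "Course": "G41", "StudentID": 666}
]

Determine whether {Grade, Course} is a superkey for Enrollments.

No

Rows 4 and 10 have the same {Grade, Course} value (Grade=14, Course=G41) but are distinct tuples, so {Grade, Course} does not determine every attribute — not a superkey.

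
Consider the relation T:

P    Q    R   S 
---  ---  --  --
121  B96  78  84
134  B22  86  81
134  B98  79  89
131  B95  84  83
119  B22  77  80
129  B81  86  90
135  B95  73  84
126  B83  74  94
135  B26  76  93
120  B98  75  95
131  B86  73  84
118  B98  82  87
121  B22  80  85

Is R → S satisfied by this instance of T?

No

R=78: 1 row → S = 84 ✓
R=86: 2 rows → S takes values {81, 90} — violation
R=79: 1 row → S = 89 ✓
R=84: 1 row → S = 83 ✓
R=77: 1 row → S = 80 ✓
R=73: 2 rows → S = 84, 84 ✓
R=74: 1 row → S = 94 ✓
R=76: 1 row → S = 93 ✓
R=75: 1 row → S = 95 ✓
R=82: 1 row → S = 87 ✓
R=80: 1 row → S = 85 ✓
Two rows agree on R but differ on S, so R → S does not hold.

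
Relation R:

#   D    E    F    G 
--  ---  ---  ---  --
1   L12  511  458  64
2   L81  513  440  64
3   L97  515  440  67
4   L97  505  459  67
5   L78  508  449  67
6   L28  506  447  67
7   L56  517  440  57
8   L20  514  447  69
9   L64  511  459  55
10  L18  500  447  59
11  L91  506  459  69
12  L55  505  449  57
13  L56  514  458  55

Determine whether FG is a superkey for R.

All 13 rows have distinct FG values, so FG → (all attributes) holds and FG is a superkey.

Yes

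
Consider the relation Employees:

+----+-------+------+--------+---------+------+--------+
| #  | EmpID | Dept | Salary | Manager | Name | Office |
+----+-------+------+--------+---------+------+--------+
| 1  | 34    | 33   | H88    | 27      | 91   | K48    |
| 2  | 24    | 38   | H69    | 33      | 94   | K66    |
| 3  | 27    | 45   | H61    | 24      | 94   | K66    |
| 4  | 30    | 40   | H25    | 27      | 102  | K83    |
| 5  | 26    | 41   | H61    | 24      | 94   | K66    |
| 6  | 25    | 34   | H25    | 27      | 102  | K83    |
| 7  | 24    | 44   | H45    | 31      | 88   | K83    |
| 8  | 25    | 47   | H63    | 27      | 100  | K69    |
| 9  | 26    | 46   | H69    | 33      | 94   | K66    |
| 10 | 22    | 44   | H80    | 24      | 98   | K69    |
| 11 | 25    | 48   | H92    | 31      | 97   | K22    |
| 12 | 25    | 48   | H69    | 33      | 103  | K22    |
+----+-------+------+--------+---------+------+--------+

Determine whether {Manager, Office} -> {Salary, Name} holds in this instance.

(Manager=27, Office=K48): row 1 → {Salary,Name} = (H88, 91) ✓
(Manager=33, Office=K66): rows 2, 9 → {Salary,Name} = (H69, 94), (H69, 94) ✓
(Manager=24, Office=K66): rows 3, 5 → {Salary,Name} = (H61, 94), (H61, 94) ✓
(Manager=27, Office=K83): rows 4, 6 → {Salary,Name} = (H25, 102), (H25, 102) ✓
(Manager=31, Office=K83): row 7 → {Salary,Name} = (H45, 88) ✓
(Manager=27, Office=K69): row 8 → {Salary,Name} = (H63, 100) ✓
(Manager=24, Office=K69): row 10 → {Salary,Name} = (H80, 98) ✓
(Manager=31, Office=K22): row 11 → {Salary,Name} = (H92, 97) ✓
(Manager=33, Office=K22): row 12 → {Salary,Name} = (H69, 103) ✓
Every {Manager, Office} value is associated with a single {Salary, Name} value, so {Manager, Office} -> {Salary, Name} holds.

Yes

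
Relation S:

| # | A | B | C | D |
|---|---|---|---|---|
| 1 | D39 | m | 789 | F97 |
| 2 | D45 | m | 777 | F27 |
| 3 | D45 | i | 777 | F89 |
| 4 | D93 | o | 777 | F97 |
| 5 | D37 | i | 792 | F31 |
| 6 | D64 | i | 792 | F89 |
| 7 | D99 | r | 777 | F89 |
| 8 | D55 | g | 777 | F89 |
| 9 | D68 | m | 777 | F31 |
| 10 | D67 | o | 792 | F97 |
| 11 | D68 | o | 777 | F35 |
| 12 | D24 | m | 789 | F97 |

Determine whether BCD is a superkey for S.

Rows 1 and 12 have the same BCD value (B=m, C=789, D=F97) but are distinct tuples, so BCD does not determine every attribute — not a superkey.

No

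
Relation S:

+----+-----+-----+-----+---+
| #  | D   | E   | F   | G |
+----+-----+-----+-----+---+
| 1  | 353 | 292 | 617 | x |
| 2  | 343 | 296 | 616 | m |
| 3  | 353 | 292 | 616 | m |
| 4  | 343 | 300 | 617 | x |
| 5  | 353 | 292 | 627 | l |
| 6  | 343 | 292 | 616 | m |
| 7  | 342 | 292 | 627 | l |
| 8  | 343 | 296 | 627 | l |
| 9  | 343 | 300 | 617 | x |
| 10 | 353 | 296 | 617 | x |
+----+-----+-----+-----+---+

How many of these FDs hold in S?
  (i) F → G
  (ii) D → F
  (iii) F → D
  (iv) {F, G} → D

1

(i) F → G: every LHS value maps to a single RHS value — holds.
(ii) D → F: D=353: rows 1, 3, 5, 10 → F takes values {617, 616, 627} — violation; D=343: rows 2, 4, 6, 8, 9 → F takes values {616, 617, 627} — violation — fails.
(iii) F → D: F=617: rows 1, 4, 9, 10 → D takes values {353, 343} — violation; F=616: rows 2, 3, 6 → D takes values {343, 353} — violation; F=627: rows 5, 7, 8 → D takes values {353, 342, 343} — violation — fails.
(iv) {F, G} → D: (F=617, G=x): rows 1, 4, 9, 10 → D takes values {353, 343} — violation; (F=616, G=m): rows 2, 3, 6 → D takes values {343, 353} — violation; (F=627, G=l): rows 5, 7, 8 → D takes values {353, 342, 343} — violation — fails.
1 of the 4 dependencies holds.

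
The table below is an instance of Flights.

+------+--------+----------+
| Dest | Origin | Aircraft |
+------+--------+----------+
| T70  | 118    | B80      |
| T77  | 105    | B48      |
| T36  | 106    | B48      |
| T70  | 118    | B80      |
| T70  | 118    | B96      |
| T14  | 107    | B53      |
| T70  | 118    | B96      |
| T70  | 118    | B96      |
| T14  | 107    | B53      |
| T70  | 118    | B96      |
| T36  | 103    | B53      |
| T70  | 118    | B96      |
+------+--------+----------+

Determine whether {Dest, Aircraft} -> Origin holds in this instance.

Yes

(Dest=T70, Aircraft=B80): 2 rows → Origin = 118, 118 ✓
(Dest=T77, Aircraft=B48): 1 row → Origin = 105 ✓
(Dest=T36, Aircraft=B48): 1 row → Origin = 106 ✓
(Dest=T70, Aircraft=B96): 5 rows → Origin = 118, 118, 118, 118, 118 ✓
(Dest=T14, Aircraft=B53): 2 rows → Origin = 107, 107 ✓
(Dest=T36, Aircraft=B53): 1 row → Origin = 103 ✓
Every {Dest, Aircraft} value is associated with a single Origin value, so {Dest, Aircraft} -> Origin holds.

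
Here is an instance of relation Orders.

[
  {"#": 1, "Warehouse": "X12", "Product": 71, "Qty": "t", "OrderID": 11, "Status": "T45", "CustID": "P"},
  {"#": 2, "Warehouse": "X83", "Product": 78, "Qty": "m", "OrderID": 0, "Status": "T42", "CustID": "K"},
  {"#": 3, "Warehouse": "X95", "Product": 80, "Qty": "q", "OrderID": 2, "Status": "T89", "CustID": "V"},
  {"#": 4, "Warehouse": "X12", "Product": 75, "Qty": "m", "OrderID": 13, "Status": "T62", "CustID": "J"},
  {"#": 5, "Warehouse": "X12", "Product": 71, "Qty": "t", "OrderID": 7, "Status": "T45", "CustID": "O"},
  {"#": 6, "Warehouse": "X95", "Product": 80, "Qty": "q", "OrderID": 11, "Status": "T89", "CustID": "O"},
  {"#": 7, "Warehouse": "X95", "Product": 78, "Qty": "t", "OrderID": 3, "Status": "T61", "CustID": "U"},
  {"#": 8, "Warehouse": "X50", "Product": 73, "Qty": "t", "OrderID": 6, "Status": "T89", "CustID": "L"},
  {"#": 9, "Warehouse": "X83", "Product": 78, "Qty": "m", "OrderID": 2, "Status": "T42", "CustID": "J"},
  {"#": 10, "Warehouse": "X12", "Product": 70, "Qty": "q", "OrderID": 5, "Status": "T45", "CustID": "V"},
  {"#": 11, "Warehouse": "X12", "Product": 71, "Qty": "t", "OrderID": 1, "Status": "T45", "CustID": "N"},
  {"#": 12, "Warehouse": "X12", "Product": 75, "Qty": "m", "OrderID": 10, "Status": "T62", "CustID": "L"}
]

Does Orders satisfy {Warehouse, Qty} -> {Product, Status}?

Yes

(Warehouse=X12, Qty=t): rows 1, 5, 11 → {Product,Status} = (71, T45), (71, T45), (71, T45) ✓
(Warehouse=X83, Qty=m): rows 2, 9 → {Product,Status} = (78, T42), (78, T42) ✓
(Warehouse=X95, Qty=q): rows 3, 6 → {Product,Status} = (80, T89), (80, T89) ✓
(Warehouse=X12, Qty=m): rows 4, 12 → {Product,Status} = (75, T62), (75, T62) ✓
(Warehouse=X95, Qty=t): row 7 → {Product,Status} = (78, T61) ✓
(Warehouse=X50, Qty=t): row 8 → {Product,Status} = (73, T89) ✓
(Warehouse=X12, Qty=q): row 10 → {Product,Status} = (70, T45) ✓
Every {Warehouse, Qty} value is associated with a single {Product, Status} value, so {Warehouse, Qty} -> {Product, Status} holds.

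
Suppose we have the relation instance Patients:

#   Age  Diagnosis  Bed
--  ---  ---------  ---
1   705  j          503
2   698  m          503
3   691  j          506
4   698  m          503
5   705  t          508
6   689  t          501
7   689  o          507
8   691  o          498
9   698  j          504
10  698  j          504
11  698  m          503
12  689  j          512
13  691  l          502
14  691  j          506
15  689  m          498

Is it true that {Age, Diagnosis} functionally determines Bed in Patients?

(Age=705, Diagnosis=j): row 1 → Bed = 503 ✓
(Age=698, Diagnosis=m): rows 2, 4, 11 → Bed = 503, 503, 503 ✓
(Age=691, Diagnosis=j): rows 3, 14 → Bed = 506, 506 ✓
(Age=705, Diagnosis=t): row 5 → Bed = 508 ✓
(Age=689, Diagnosis=t): row 6 → Bed = 501 ✓
(Age=689, Diagnosis=o): row 7 → Bed = 507 ✓
(Age=691, Diagnosis=o): row 8 → Bed = 498 ✓
(Age=698, Diagnosis=j): rows 9, 10 → Bed = 504, 504 ✓
(Age=689, Diagnosis=j): row 12 → Bed = 512 ✓
(Age=691, Diagnosis=l): row 13 → Bed = 502 ✓
(Age=689, Diagnosis=m): row 15 → Bed = 498 ✓
Every {Age, Diagnosis} value is associated with a single Bed value, so {Age, Diagnosis} -> Bed holds.

Yes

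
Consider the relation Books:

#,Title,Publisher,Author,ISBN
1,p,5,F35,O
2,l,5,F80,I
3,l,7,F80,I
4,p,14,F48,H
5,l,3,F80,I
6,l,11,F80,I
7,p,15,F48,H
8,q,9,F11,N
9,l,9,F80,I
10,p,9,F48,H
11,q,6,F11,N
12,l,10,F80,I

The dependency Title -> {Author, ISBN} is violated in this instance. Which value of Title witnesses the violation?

Title=p: rows 1, 4, 7, 10 → {Author,ISBN} takes values {(F35, O), (F48, H)} — violation
Title=l: rows 2, 3, 5, 6, 9, 12 → {Author,ISBN} = (F80, I), (F80, I), (F80, I), (F80, I), (F80, I), (F80, I) ✓
Title=q: rows 8, 11 → {Author,ISBN} = (F11, N), (F11, N) ✓
The only Title value with inconsistent RHS is Title=p.

p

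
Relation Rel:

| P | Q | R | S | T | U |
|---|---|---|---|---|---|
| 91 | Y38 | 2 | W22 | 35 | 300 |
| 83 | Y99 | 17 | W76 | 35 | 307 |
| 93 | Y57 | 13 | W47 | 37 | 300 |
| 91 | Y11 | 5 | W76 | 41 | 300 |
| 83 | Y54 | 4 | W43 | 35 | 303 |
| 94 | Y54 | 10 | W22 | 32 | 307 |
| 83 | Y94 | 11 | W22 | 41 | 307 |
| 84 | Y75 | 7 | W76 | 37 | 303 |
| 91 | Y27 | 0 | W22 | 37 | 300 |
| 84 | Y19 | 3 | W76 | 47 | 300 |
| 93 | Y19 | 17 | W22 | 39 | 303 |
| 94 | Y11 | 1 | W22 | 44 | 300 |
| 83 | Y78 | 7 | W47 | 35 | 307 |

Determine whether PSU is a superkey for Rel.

No

Two distinct rows share (P=91, S=W22, U=300), so PSU does not determine every attribute — not a superkey.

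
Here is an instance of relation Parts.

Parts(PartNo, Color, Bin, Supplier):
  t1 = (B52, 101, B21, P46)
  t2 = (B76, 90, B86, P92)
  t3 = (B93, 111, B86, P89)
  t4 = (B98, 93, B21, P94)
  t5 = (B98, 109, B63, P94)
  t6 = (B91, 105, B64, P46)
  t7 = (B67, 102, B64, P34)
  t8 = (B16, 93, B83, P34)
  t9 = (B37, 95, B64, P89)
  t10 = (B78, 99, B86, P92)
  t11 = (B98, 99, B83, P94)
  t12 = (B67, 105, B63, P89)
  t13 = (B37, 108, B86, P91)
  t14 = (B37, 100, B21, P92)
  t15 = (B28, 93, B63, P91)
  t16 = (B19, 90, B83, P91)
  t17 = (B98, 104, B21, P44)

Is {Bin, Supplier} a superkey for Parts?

Rows 2 and 10 have the same {Bin, Supplier} value (Bin=B86, Supplier=P92) but are distinct tuples, so {Bin, Supplier} does not determine every attribute — not a superkey.

No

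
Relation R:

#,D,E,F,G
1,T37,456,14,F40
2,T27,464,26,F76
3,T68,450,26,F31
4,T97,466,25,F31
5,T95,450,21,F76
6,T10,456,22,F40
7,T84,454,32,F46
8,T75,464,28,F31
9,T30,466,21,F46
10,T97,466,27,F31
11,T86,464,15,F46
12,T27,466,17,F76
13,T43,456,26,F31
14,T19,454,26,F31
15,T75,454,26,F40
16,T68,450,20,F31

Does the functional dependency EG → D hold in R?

(E=456, G=F40): rows 1, 6 → D takes values {T37, T10} — violation
(E=464, G=F76): row 2 → D = T27 ✓
(E=450, G=F31): rows 3, 16 → D = T68, T68 ✓
(E=466, G=F31): rows 4, 10 → D = T97, T97 ✓
(E=450, G=F76): row 5 → D = T95 ✓
(E=454, G=F46): row 7 → D = T84 ✓
(E=464, G=F31): row 8 → D = T75 ✓
(E=466, G=F46): row 9 → D = T30 ✓
(E=464, G=F46): row 11 → D = T86 ✓
(E=466, G=F76): row 12 → D = T27 ✓
(E=456, G=F31): row 13 → D = T43 ✓
(E=454, G=F31): row 14 → D = T19 ✓
(E=454, G=F40): row 15 → D = T75 ✓
Two rows agree on EG but differ on D, so EG → D does not hold.

No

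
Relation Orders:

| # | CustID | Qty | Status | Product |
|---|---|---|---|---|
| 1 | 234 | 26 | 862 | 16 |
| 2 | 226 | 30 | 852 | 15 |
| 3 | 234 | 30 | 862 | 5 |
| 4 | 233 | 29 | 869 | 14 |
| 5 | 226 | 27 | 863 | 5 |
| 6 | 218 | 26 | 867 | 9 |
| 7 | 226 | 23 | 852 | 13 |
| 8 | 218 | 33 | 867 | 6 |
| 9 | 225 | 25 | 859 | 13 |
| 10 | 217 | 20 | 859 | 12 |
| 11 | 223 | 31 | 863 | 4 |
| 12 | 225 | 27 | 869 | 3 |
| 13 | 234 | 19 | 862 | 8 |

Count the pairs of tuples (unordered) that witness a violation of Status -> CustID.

3

Status=862: all 3 rows agree on CustID — 0 pairs.
Status=852: all 2 rows agree on CustID — 0 pairs.
Status=869: violating pairs (4,12) — 1 pair.
Status=863: violating pairs (5,11) — 1 pair.
Status=867: all 2 rows agree on CustID — 0 pairs.
Status=859: violating pairs (9,10) — 1 pair.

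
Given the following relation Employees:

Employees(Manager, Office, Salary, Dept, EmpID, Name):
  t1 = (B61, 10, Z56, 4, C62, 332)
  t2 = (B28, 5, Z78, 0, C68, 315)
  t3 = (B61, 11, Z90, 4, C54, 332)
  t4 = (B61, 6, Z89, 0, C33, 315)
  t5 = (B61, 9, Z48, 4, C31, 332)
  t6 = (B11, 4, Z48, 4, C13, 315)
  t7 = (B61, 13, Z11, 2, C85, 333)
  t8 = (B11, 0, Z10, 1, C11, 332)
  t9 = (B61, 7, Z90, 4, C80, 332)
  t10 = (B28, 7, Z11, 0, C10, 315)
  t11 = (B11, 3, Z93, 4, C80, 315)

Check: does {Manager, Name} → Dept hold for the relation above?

Yes

(Manager=B61, Name=332): rows 1, 3, 5, 9 → Dept = 4, 4, 4, 4 ✓
(Manager=B28, Name=315): rows 2, 10 → Dept = 0, 0 ✓
(Manager=B61, Name=315): row 4 → Dept = 0 ✓
(Manager=B11, Name=315): rows 6, 11 → Dept = 4, 4 ✓
(Manager=B61, Name=333): row 7 → Dept = 2 ✓
(Manager=B11, Name=332): row 8 → Dept = 1 ✓
Every {Manager, Name} value is associated with a single Dept value, so {Manager, Name} → Dept holds.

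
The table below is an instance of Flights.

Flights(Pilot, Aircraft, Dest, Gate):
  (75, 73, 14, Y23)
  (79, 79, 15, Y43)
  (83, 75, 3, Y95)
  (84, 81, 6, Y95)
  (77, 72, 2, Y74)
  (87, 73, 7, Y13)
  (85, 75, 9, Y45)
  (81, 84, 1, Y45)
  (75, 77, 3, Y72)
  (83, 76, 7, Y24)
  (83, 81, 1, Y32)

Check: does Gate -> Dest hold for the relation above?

Gate=Y23: 1 row → Dest = 14 ✓
Gate=Y43: 1 row → Dest = 15 ✓
Gate=Y95: 2 rows → Dest takes values {3, 6} — violation
Gate=Y74: 1 row → Dest = 2 ✓
Gate=Y13: 1 row → Dest = 7 ✓
Gate=Y45: 2 rows → Dest takes values {9, 1} — violation
Gate=Y72: 1 row → Dest = 3 ✓
Gate=Y24: 1 row → Dest = 7 ✓
Gate=Y32: 1 row → Dest = 1 ✓
Two rows agree on Gate but differ on Dest, so Gate -> Dest does not hold.

No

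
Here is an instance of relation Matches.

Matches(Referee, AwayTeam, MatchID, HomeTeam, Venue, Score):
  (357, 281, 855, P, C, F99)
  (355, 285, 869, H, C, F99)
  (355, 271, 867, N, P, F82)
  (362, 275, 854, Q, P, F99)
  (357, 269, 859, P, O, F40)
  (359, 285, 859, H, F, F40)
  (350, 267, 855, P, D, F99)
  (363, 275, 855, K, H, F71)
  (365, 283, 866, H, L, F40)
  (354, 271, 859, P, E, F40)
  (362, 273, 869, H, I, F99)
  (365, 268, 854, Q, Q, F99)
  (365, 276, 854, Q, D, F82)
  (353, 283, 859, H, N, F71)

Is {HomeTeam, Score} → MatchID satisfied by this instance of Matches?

(HomeTeam=P, Score=F99): 2 rows → MatchID = 855, 855 ✓
(HomeTeam=H, Score=F99): 2 rows → MatchID = 869, 869 ✓
(HomeTeam=N, Score=F82): 1 row → MatchID = 867 ✓
(HomeTeam=Q, Score=F99): 2 rows → MatchID = 854, 854 ✓
(HomeTeam=P, Score=F40): 2 rows → MatchID = 859, 859 ✓
(HomeTeam=H, Score=F40): 2 rows → MatchID takes values {859, 866} — violation
(HomeTeam=K, Score=F71): 1 row → MatchID = 855 ✓
(HomeTeam=Q, Score=F82): 1 row → MatchID = 854 ✓
(HomeTeam=H, Score=F71): 1 row → MatchID = 859 ✓
Two rows agree on {HomeTeam, Score} but differ on MatchID, so {HomeTeam, Score} → MatchID does not hold.

No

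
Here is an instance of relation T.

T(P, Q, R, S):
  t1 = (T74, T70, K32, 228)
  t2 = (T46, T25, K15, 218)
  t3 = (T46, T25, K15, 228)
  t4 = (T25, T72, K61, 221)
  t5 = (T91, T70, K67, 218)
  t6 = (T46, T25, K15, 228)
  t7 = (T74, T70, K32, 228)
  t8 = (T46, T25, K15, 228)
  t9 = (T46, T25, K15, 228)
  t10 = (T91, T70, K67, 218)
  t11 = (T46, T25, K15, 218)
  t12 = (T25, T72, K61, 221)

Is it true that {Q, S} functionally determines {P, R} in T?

Yes

(Q=T70, S=228): rows 1, 7 → {P,R} = (T74, K32), (T74, K32) ✓
(Q=T25, S=218): rows 2, 11 → {P,R} = (T46, K15), (T46, K15) ✓
(Q=T25, S=228): rows 3, 6, 8, 9 → {P,R} = (T46, K15), (T46, K15), (T46, K15), (T46, K15) ✓
(Q=T72, S=221): rows 4, 12 → {P,R} = (T25, K61), (T25, K61) ✓
(Q=T70, S=218): rows 5, 10 → {P,R} = (T91, K67), (T91, K67) ✓
Every {Q, S} value is associated with a single {P, R} value, so {Q, S} → {P, R} holds.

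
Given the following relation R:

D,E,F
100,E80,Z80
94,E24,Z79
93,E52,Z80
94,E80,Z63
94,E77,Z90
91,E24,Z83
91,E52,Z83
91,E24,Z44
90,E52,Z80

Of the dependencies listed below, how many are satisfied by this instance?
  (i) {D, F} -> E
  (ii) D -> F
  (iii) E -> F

0

(i) {D, F} -> E: (D=91, F=Z83): 2 rows → E takes values {E24, E52} — violation — fails.
(ii) D -> F: D=94: 3 rows → F takes values {Z79, Z63, Z90} — violation; D=91: 3 rows → F takes values {Z83, Z44} — violation — fails.
(iii) E -> F: E=E80: 2 rows → F takes values {Z80, Z63} — violation; E=E24: 3 rows → F takes values {Z79, Z83, Z44} — violation; E=E52: 3 rows → F takes values {Z80, Z83} — violation — fails.
None of the 3 dependencies hold.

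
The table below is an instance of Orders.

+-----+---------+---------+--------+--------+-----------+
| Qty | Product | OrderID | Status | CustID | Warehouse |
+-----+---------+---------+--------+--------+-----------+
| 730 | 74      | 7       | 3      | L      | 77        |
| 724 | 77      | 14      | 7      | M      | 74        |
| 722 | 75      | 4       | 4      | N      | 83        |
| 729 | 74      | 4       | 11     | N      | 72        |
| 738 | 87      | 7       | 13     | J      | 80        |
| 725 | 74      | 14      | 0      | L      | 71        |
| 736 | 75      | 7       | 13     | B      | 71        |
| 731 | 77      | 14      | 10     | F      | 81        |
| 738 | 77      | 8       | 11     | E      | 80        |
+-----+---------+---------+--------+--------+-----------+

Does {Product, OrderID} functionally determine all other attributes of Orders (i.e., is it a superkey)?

No

Two distinct rows share (Product=77, OrderID=14), so {Product, OrderID} does not determine every attribute — not a superkey.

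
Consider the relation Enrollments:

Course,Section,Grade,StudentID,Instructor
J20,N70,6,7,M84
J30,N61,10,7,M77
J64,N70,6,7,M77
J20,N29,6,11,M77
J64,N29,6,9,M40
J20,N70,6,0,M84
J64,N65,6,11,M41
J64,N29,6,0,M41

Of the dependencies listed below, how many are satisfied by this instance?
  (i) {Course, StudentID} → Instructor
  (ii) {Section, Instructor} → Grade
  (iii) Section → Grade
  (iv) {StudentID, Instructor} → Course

(i) {Course, StudentID} → Instructor: every LHS value maps to a single RHS value — holds.
(ii) {Section, Instructor} → Grade: every LHS value maps to a single RHS value — holds.
(iii) Section → Grade: every LHS value maps to a single RHS value — holds.
(iv) {StudentID, Instructor} → Course: (StudentID=7, Instructor=M77): 2 rows → Course takes values {J30, J64} — violation — fails.
3 of the 4 dependencies hold.

3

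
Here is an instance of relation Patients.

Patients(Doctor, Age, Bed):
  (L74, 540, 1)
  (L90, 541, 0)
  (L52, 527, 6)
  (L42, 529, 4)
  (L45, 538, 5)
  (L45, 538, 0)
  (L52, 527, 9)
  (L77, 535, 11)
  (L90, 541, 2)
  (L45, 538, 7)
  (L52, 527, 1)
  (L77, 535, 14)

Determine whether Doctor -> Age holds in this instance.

Doctor=L74: 1 row → Age = 540 ✓
Doctor=L90: 2 rows → Age = 541, 541 ✓
Doctor=L52: 3 rows → Age = 527, 527, 527 ✓
Doctor=L42: 1 row → Age = 529 ✓
Doctor=L45: 3 rows → Age = 538, 538, 538 ✓
Doctor=L77: 2 rows → Age = 535, 535 ✓
Every Doctor value is associated with a single Age value, so Doctor -> Age holds.

Yes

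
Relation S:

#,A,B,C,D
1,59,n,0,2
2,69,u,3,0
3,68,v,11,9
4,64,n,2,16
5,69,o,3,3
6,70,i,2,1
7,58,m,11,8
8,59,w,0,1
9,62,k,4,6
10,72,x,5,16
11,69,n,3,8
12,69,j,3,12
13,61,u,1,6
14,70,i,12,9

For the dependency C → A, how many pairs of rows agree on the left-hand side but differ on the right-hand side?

2

C=0: all 2 rows agree on A — 0 pairs.
C=3: all 4 rows agree on A — 0 pairs.
C=11: violating pairs (3,7) — 1 pair.
C=2: violating pairs (4,6) — 1 pair.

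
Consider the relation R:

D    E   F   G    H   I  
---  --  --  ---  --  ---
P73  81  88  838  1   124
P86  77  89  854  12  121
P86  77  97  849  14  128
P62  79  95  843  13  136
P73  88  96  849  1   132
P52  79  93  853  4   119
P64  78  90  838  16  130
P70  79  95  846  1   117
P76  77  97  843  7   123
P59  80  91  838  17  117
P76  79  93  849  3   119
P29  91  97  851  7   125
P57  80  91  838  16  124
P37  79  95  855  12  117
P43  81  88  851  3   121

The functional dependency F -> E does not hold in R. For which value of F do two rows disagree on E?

F=88: 2 rows → E = 81, 81 ✓
F=89: 1 row → E = 77 ✓
F=97: 3 rows → E takes values {77, 91} — violation
F=95: 3 rows → E = 79, 79, 79 ✓
F=96: 1 row → E = 88 ✓
F=93: 2 rows → E = 79, 79 ✓
F=90: 1 row → E = 78 ✓
F=91: 2 rows → E = 80, 80 ✓
The only F value with inconsistent E is F=97.

97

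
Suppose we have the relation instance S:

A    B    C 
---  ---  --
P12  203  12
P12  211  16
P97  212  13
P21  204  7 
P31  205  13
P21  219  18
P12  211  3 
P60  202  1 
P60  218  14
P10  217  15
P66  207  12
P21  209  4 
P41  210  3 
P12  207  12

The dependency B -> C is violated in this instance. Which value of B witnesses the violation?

B=203: 1 row → C = 12 ✓
B=211: 2 rows → C takes values {16, 3} — violation
B=212: 1 row → C = 13 ✓
B=204: 1 row → C = 7 ✓
B=205: 1 row → C = 13 ✓
B=219: 1 row → C = 18 ✓
B=202: 1 row → C = 1 ✓
B=218: 1 row → C = 14 ✓
B=217: 1 row → C = 15 ✓
B=207: 2 rows → C = 12, 12 ✓
B=209: 1 row → C = 4 ✓
B=210: 1 row → C = 3 ✓
The only B value with inconsistent C is B=211.

211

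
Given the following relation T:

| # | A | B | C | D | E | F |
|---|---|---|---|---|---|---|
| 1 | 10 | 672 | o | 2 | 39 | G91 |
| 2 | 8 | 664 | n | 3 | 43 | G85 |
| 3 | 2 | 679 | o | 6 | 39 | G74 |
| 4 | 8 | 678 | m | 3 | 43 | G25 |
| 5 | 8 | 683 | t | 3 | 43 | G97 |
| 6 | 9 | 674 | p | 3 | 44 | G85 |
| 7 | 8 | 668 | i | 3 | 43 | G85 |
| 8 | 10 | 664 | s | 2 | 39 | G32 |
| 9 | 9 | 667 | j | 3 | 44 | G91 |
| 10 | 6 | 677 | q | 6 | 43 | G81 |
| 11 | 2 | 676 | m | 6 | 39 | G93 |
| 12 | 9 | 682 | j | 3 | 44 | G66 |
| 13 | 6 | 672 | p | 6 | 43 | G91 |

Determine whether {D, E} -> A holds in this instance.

(D=2, E=39): rows 1, 8 → A = 10, 10 ✓
(D=3, E=43): rows 2, 4, 5, 7 → A = 8, 8, 8, 8 ✓
(D=6, E=39): rows 3, 11 → A = 2, 2 ✓
(D=3, E=44): rows 6, 9, 12 → A = 9, 9, 9 ✓
(D=6, E=43): rows 10, 13 → A = 6, 6 ✓
Every {D, E} value is associated with a single A value, so {D, E} -> A holds.

Yes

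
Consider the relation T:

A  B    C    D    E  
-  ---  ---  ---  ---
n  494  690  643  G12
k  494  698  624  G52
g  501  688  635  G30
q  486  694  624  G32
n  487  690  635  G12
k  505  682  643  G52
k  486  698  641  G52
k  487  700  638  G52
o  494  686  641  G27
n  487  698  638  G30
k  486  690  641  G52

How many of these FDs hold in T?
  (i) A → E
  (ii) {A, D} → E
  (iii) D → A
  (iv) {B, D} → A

(i) A → E: A=n: 3 rows → E takes values {G12, G30} — violation — fails.
(ii) {A, D} → E: every LHS value maps to a single RHS value — holds.
(iii) D → A: D=643: 2 rows → A takes values {n, k} — violation; D=624: 2 rows → A takes values {k, q} — violation; D=635: 2 rows → A takes values {g, n} — violation; D=641: 3 rows → A takes values {k, o} — violation; D=638: 2 rows → A takes values {k, n} — violation — fails.
(iv) {B, D} → A: (B=487, D=638): 2 rows → A takes values {k, n} — violation — fails.
1 of the 4 dependencies holds.

1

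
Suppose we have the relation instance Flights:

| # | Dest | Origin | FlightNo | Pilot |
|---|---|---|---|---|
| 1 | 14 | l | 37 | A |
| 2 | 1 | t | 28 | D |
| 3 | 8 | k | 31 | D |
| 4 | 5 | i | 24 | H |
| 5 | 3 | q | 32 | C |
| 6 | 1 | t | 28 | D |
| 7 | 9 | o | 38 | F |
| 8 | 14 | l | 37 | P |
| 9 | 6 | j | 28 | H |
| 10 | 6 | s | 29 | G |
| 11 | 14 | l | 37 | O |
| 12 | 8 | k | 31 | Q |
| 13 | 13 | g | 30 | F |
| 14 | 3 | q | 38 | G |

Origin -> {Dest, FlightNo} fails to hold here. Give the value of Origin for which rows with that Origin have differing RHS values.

q

Origin=l: rows 1, 8, 11 → {Dest,FlightNo} = (14, 37), (14, 37), (14, 37) ✓
Origin=t: rows 2, 6 → {Dest,FlightNo} = (1, 28), (1, 28) ✓
Origin=k: rows 3, 12 → {Dest,FlightNo} = (8, 31), (8, 31) ✓
Origin=i: row 4 → {Dest,FlightNo} = (5, 24) ✓
Origin=q: rows 5, 14 → {Dest,FlightNo} takes values {(3, 32), (3, 38)} — violation
Origin=o: row 7 → {Dest,FlightNo} = (9, 38) ✓
Origin=j: row 9 → {Dest,FlightNo} = (6, 28) ✓
Origin=s: row 10 → {Dest,FlightNo} = (6, 29) ✓
Origin=g: row 13 → {Dest,FlightNo} = (13, 30) ✓
The only Origin value with inconsistent RHS is Origin=q.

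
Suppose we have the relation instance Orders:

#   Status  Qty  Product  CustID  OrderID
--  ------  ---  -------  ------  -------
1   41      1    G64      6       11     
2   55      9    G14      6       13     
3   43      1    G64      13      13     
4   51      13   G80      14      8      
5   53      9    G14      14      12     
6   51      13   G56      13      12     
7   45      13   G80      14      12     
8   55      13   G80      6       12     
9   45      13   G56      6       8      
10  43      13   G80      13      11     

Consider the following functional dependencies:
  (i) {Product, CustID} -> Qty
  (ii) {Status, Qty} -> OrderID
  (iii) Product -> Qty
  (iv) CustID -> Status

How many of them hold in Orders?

(i) {Product, CustID} -> Qty: every LHS value maps to a single RHS value — holds.
(ii) {Status, Qty} -> OrderID: (Status=51, Qty=13): rows 4, 6 → OrderID takes values {8, 12} — violation; (Status=45, Qty=13): rows 7, 9 → OrderID takes values {12, 8} — violation — fails.
(iii) Product -> Qty: every LHS value maps to a single RHS value — holds.
(iv) CustID -> Status: CustID=6: rows 1, 2, 8, 9 → Status takes values {41, 55, 45} — violation; CustID=13: rows 3, 6, 10 → Status takes values {43, 51} — violation; CustID=14: rows 4, 5, 7 → Status takes values {51, 53, 45} — violation — fails.
2 of the 4 dependencies hold.

2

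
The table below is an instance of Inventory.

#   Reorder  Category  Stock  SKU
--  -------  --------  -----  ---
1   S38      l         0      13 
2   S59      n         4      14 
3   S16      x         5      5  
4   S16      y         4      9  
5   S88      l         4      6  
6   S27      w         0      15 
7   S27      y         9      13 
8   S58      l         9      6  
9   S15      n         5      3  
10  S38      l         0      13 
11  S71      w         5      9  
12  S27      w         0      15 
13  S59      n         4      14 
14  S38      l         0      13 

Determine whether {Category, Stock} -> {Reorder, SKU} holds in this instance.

(Category=l, Stock=0): rows 1, 10, 14 → {Reorder,SKU} = (S38, 13), (S38, 13), (S38, 13) ✓
(Category=n, Stock=4): rows 2, 13 → {Reorder,SKU} = (S59, 14), (S59, 14) ✓
(Category=x, Stock=5): row 3 → {Reorder,SKU} = (S16, 5) ✓
(Category=y, Stock=4): row 4 → {Reorder,SKU} = (S16, 9) ✓
(Category=l, Stock=4): row 5 → {Reorder,SKU} = (S88, 6) ✓
(Category=w, Stock=0): rows 6, 12 → {Reorder,SKU} = (S27, 15), (S27, 15) ✓
(Category=y, Stock=9): row 7 → {Reorder,SKU} = (S27, 13) ✓
(Category=l, Stock=9): row 8 → {Reorder,SKU} = (S58, 6) ✓
(Category=n, Stock=5): row 9 → {Reorder,SKU} = (S15, 3) ✓
(Category=w, Stock=5): row 11 → {Reorder,SKU} = (S71, 9) ✓
Every {Category, Stock} value is associated with a single {Reorder, SKU} value, so {Category, Stock} -> {Reorder, SKU} holds.

Yes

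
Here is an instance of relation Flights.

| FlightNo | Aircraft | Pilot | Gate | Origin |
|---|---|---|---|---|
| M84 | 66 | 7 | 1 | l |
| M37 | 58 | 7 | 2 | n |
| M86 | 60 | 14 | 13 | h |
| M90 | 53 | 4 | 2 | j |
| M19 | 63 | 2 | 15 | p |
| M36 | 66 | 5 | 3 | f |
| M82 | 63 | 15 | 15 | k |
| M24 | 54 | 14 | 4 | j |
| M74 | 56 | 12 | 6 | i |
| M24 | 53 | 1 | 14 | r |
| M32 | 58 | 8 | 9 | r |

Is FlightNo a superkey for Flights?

Two distinct rows share FlightNo=M24, so FlightNo does not determine every attribute — not a superkey.

No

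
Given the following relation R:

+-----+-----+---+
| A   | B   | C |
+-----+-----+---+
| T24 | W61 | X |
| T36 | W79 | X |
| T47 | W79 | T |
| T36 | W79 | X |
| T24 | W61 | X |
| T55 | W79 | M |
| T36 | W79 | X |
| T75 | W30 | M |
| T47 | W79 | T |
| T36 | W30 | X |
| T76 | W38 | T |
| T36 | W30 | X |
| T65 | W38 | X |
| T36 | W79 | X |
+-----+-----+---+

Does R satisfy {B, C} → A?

Yes

(B=W61, C=X): 2 rows → A = T24, T24 ✓
(B=W79, C=X): 4 rows → A = T36, T36, T36, T36 ✓
(B=W79, C=T): 2 rows → A = T47, T47 ✓
(B=W79, C=M): 1 row → A = T55 ✓
(B=W30, C=M): 1 row → A = T75 ✓
(B=W30, C=X): 2 rows → A = T36, T36 ✓
(B=W38, C=T): 1 row → A = T76 ✓
(B=W38, C=X): 1 row → A = T65 ✓
Every {B, C} value is associated with a single A value, so {B, C} → A holds.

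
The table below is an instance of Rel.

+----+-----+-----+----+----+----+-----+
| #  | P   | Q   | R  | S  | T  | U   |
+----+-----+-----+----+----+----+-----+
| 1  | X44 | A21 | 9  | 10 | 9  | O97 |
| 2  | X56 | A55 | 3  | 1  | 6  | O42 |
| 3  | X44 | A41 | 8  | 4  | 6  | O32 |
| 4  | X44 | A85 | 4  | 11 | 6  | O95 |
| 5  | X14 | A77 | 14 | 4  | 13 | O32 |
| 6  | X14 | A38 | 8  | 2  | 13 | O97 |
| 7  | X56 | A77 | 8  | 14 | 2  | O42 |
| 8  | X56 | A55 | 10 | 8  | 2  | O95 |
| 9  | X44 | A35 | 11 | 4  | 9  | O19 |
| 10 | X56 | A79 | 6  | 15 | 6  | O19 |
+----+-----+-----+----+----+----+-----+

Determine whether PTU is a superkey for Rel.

Yes

All 10 rows have distinct PTU values, so PTU → (all attributes) holds and PTU is a superkey.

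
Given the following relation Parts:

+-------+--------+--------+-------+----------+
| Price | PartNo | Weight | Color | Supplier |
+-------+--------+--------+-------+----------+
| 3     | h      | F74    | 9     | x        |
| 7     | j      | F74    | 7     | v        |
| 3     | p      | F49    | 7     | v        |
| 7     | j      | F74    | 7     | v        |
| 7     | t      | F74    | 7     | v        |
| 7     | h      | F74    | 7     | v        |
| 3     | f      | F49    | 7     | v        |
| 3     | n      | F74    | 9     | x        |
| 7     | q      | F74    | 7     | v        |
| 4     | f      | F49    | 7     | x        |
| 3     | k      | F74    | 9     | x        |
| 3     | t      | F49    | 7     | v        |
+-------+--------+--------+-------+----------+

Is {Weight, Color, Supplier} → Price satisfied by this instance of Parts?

(Weight=F74, Color=9, Supplier=x): 3 rows → Price = 3, 3, 3 ✓
(Weight=F74, Color=7, Supplier=v): 5 rows → Price = 7, 7, 7, 7, 7 ✓
(Weight=F49, Color=7, Supplier=v): 3 rows → Price = 3, 3, 3 ✓
(Weight=F49, Color=7, Supplier=x): 1 row → Price = 4 ✓
Every {Weight, Color, Supplier} value is associated with a single Price value, so {Weight, Color, Supplier} → Price holds.

Yes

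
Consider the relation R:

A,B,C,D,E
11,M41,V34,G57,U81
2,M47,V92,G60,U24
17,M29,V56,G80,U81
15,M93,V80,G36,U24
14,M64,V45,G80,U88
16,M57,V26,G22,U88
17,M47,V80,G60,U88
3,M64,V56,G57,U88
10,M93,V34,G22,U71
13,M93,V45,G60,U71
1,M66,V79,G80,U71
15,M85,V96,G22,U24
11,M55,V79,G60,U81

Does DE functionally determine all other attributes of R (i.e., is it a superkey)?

All 13 rows have distinct DE values, so DE → (all attributes) holds and DE is a superkey.

Yes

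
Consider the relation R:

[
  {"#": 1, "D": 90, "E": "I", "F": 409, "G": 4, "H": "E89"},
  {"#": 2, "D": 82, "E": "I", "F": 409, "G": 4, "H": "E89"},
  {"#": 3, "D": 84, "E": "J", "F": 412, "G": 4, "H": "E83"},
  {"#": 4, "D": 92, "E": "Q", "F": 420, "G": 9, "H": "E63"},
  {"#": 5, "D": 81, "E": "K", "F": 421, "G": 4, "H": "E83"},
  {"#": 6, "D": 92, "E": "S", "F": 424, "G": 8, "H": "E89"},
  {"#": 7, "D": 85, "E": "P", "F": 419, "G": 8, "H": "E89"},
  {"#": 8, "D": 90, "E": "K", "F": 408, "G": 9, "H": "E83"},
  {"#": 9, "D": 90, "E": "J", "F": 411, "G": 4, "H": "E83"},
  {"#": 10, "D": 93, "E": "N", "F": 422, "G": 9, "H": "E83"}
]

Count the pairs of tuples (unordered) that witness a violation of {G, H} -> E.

4

(G=4, H=E89): all 2 rows agree on E — 0 pairs.
(G=4, H=E83): violating pairs (3,5), (5,9) — 2 pairs.
(G=8, H=E89): violating pairs (6,7) — 1 pair.
(G=9, H=E83): violating pairs (8,10) — 1 pair.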